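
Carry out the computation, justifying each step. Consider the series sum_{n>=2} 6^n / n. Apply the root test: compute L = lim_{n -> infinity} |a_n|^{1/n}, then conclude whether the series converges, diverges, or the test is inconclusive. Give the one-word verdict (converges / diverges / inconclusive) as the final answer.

Let a_n denote the general term. Form |a_n|^(1/n) and simplify:
|a_n|^(1/n) = 6/n^(1/n)
Take the limit as n -> infinity: L = 6.
Since L = 6 > 1, the root test implies divergence.

diverges


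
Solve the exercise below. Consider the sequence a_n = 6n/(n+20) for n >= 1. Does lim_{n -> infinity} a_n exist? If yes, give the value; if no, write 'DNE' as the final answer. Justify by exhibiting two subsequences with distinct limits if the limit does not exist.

Examine the behaviour of a_n along subsequences.
Even-n subsequence a_{2k} = 6(2k)/(2k+20) -> 6. Odd-n subsequence a_{2k+1} = 6(2k+1)/(2k+21) -> 6. Both tend to 6, which suggests the limit is 6; verify directly.
|a_n - 6| = |6n - 6(n+20)| / (n+20) = 120/(n+20) < 120/n for every n >= 1.
Given epsilon > 0, choose a positive integer N > 120/epsilon. Then for all n >= N, |a_n - 6| < 120/n <= 120/N < epsilon.
So by the definition of the limit, lim a_n exists and equals 6.

6


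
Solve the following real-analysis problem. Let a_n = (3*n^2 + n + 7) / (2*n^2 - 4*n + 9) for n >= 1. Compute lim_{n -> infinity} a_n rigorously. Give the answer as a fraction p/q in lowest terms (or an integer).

Divide numerator and denominator by n^2, the highest power:
numerator / n^2 = 3 + 1/n + 7/n^2
denominator / n^2 = 2 - 4/n + 9/n^2
As n -> infinity, all terms of the form c/n^k (k >= 1) tend to 0.
So numerator / n^2 -> 3 and denominator / n^2 -> 2.
Therefore lim a_n = 3/2.

3/2


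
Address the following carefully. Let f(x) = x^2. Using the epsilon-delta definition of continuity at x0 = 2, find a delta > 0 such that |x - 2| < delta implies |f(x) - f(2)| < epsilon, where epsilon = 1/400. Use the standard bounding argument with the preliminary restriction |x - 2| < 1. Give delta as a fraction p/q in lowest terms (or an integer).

Factor: |x^2 - (2)^2| = |x - 2| * |x + 2|.
Impose |x - 2| < 1 first. Then |x + 2| = |(x - 2) + 2*(2)| <= |x - 2| + 2*|2| < 1 + 4 = 5.
So |x^2 - (2)^2| < delta * 5.
We need delta * 5 <= 1/400, i.e. delta <= 1/400/5 = 1/2000.
Since 1/2000 < 1, this is tighter than 1; take delta = 1/2000.
So delta = 1/2000 works.

1/2000


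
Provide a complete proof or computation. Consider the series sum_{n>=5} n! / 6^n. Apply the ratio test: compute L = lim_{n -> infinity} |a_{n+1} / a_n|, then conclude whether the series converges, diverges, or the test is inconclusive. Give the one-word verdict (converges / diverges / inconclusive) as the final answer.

Let a_n denote the general term. Form the ratio a_{n+1}/a_n and simplify:
a_{n+1}/a_n = n/6 + 1/6
Take the limit as n -> infinity: L = infinity.
Since L = infinity > 1 (or L = infinity), the ratio test implies the series diverges.

diverges


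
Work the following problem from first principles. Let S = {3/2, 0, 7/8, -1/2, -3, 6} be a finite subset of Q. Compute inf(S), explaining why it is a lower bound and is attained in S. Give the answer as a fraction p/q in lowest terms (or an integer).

S is finite, so inf(S) = min(S).
Sorted increasing:
-3, -1/2, 0, 7/8, 3/2, 6
The extremum is -3.
For every x in S, x >= -3. And -3 is in S, so it is attained.
Therefore inf(S) = -3.

-3


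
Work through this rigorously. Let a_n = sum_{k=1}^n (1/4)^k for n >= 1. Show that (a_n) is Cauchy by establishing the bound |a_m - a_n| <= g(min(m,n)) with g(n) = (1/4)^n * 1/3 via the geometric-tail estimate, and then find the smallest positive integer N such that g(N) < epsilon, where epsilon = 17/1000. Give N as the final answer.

For m > n >= 1: |a_m - a_n| = sum_{k=n+1}^m (1/4)^k < sum_{k=n+1}^infinity (1/4)^k = (1/4)^(n+1) / (1 - 1/4) = (1/4)^n * (1/4) * (4/3) = (1/4)^n * 1/3.
So g(n) = (1/4)^n / 3. Since g(n) -> 0, (a_n) is Cauchy.
Now solve g(N) < 17/1000: (1/4)^N / 3 < 17/1000 <=> 4^N > 1 / (3 * 17/1000) = 1000/51.
Check powers of 4: 4^2 = 16 <= 1000/51, 4^3 = 64 > 1000/51.
So the smallest such N is 3. Check: g(3) = 1/(3 * 64) = 1/192 < 17/1000.

3


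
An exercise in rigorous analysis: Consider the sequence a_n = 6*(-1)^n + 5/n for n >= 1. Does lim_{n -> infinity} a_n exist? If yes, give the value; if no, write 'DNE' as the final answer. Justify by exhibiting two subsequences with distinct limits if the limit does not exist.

Examine the behaviour of a_n along subsequences.
a_{2k} = 6 + 5/(2k) -> 6. a_{2k+1} = -6 + 5/(2k+1) -> -6.
Since these two subsequential limits are 6 and -6, distinct, the full sequence cannot converge (a convergent sequence has all subsequences tending to the same limit). So lim a_n does not exist.

DNE


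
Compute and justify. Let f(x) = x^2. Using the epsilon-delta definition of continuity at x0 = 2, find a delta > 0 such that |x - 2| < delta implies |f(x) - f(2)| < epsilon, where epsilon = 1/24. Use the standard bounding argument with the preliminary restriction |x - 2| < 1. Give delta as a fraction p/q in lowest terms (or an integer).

Factor: |x^2 - (2)^2| = |x - 2| * |x + 2|.
Impose |x - 2| < 1 first. Then |x + 2| = |(x - 2) + 2*(2)| <= |x - 2| + 2*|2| < 1 + 4 = 5.
So |x^2 - (2)^2| < delta * 5.
We need delta * 5 <= 1/24, i.e. delta <= 1/24/5 = 1/120.
Since 1/120 < 1, this is tighter than 1; take delta = 1/120.
So delta = 1/120 works.

1/120


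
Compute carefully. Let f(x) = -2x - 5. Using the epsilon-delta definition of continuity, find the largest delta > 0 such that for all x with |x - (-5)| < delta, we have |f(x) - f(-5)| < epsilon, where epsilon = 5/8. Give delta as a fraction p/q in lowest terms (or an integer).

We compute f(-5) = -2*(-5) - 5 = 5.
|f(x) - f(-5)| = |-2x - 5 - (5)| = |-2(x - (-5))| = 2|x - (-5)|.
We need 2|x - (-5)| < 5/8, i.e. |x - (-5)| < 5/8 / 2 = 5/16.
So any delta <= 5/16 works. Conversely, if delta > 5/16, then x = -5 + 5/16 satisfies |x - (-5)| = 5/16 < delta but |f(x) - f(-5)| = 2 * 5/16 = 5/8, which is not < 5/8; so no larger delta works.
Hence the largest such delta is 5/16.

5/16


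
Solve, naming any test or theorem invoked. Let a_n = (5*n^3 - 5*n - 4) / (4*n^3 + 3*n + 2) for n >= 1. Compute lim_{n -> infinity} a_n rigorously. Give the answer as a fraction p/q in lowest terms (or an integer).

Divide numerator and denominator by n^3, the highest power:
numerator / n^3 = 5 - 5/n^2 - 4/n^3
denominator / n^3 = 4 + 3/n^2 + 2/n^3
As n -> infinity, all terms of the form c/n^k (k >= 1) tend to 0.
So numerator / n^3 -> 5 and denominator / n^3 -> 4.
Therefore lim a_n = 5/4.

5/4


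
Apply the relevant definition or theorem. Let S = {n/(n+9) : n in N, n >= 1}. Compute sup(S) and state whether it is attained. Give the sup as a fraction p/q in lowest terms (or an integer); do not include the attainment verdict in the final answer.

Analysis:
- Values: 1/10, 2/11, 1/4, 4/13, ... strictly increasing.
- Minimum is 1/10 (n=1); inf = 1/10 (attained).
- n/(n+9) = 1 - 9/(n+9) -> 1 from below as n -> infinity, and never equals 1.
- So sup = 1 (not attained).
Conclusion: sup(S) = 1, not attained in S.

1


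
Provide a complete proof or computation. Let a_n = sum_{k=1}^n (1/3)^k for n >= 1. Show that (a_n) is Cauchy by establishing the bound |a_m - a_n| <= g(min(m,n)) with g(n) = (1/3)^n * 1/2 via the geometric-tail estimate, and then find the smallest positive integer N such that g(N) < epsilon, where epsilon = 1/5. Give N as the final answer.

For m > n >= 1: |a_m - a_n| = sum_{k=n+1}^m (1/3)^k < sum_{k=n+1}^infinity (1/3)^k = (1/3)^(n+1) / (1 - 1/3) = (1/3)^n * (1/3) * (3/2) = (1/3)^n * 1/2.
So g(n) = (1/3)^n / 2. Since g(n) -> 0, (a_n) is Cauchy.
Now solve g(N) < 1/5: (1/3)^N / 2 < 1/5 <=> 3^N > 1 / (2 * 1/5) = 5/2.
Check powers of 3: 3^0 = 1 <= 5/2, 3^1 = 3 > 5/2.
So the smallest such N is 1. Check: g(1) = 1/(2 * 3) = 1/6 < 1/5.

1


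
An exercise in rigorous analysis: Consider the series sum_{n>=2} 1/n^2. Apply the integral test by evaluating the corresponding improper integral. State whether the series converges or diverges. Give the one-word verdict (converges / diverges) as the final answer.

Let f(x) = x^(-2). Then f is positive, continuous, and decreasing on [2, infinity), so the integral test applies.
Compute the improper integral int_{2}^infinity f(x) dx:
  antiderivative F(x) = -1/x.
  As x -> infinity, F(x) -> 0 (since p = 2 > 1).
  So int = F(infinity) - F(2) = 0 - (-1/2) = 1/2.
  Finite, so by the integral test, the series converges.

converges


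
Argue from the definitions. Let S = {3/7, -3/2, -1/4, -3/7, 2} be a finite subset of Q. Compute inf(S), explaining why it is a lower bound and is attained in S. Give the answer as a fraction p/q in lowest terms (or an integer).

S is finite, so inf(S) = min(S).
Sorted increasing:
-3/2, -3/7, -1/4, 3/7, 2
The extremum is -3/2.
For every x in S, x >= -3/2. And -3/2 is in S, so it is attained.
Therefore inf(S) = -3/2.

-3/2


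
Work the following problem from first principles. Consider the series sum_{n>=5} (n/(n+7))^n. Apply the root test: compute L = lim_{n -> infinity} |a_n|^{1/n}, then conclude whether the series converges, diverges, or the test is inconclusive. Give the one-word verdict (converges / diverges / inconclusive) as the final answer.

Let a_n denote the general term. Form |a_n|^(1/n) and simplify:
|a_n|^(1/n) = n/(n + 7)
Take the limit as n -> infinity: L = 1.
Since L = 1, the root test is inconclusive. (In fact a_n = (n/(n+7))^n -> e^(-7) != 0, so the nth-term test shows divergence; but the root test itself gives no conclusion.)

inconclusive


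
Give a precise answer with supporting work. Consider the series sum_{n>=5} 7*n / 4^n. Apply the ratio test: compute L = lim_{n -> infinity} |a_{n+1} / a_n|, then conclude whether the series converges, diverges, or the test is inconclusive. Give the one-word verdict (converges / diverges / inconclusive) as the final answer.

Let a_n denote the general term. Form the ratio a_{n+1}/a_n and simplify:
a_{n+1}/a_n = (n + 1)/(4*n)
Take the limit as n -> infinity: L = 1/4.
Since L = 1/4 < 1, the ratio test implies the series converges.

converges


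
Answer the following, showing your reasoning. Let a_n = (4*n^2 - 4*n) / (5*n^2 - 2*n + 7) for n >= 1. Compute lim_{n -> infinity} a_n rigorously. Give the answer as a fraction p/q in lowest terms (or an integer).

Divide numerator and denominator by n^2, the highest power:
numerator / n^2 = 4 - 4/n
denominator / n^2 = 5 - 2/n + 7/n^2
As n -> infinity, all terms of the form c/n^k (k >= 1) tend to 0.
So numerator / n^2 -> 4 and denominator / n^2 -> 5.
Therefore lim a_n = 4/5.

4/5


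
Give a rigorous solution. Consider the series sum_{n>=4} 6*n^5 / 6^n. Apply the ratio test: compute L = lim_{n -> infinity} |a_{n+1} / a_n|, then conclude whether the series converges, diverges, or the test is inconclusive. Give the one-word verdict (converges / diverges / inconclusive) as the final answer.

Let a_n denote the general term. Form the ratio a_{n+1}/a_n and simplify:
a_{n+1}/a_n = (n + 1)^5/(6*n^5)
Take the limit as n -> infinity: L = 1/6.
Since L = 1/6 < 1, the ratio test implies the series converges.

converges


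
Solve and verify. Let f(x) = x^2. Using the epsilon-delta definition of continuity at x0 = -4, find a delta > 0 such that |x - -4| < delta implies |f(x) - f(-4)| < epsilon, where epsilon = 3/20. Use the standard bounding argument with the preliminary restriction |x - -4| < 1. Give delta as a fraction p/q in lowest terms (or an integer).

Factor: |x^2 - (-4)^2| = |x - -4| * |x + -4|.
Impose |x - -4| < 1 first. Then |x + -4| = |(x - -4) + 2*(-4)| <= |x - -4| + 2*|-4| < 1 + 8 = 9.
So |x^2 - (-4)^2| < delta * 9.
We need delta * 9 <= 3/20, i.e. delta <= 3/20/9 = 1/60.
Since 1/60 < 1, this is tighter than 1; take delta = 1/60.
So delta = 1/60 works.

1/60


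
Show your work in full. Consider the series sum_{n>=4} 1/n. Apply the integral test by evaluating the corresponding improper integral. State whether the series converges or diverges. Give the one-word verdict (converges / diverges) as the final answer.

Let f(x) = 1/x. Then f is positive, continuous, and decreasing on [4, infinity), so the integral test applies.
Compute the improper integral int_{4}^infinity f(x) dx:
  antiderivative F(x) = log(x).
  As x -> infinity, log(x) -> infinity.
  So int = infinity - log(4) = infinity. By the integral test, the series diverges.

diverges


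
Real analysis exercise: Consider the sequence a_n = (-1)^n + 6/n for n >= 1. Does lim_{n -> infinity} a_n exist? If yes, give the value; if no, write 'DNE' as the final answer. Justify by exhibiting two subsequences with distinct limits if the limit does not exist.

Examine the behaviour of a_n along subsequences.
a_{2k} = 1 + 6/(2k) -> 1. a_{2k+1} = -1 + 6/(2k+1) -> -1.
Since these two subsequential limits are 1 and -1, distinct, the full sequence cannot converge (a convergent sequence has all subsequences tending to the same limit). So lim a_n does not exist.

DNE


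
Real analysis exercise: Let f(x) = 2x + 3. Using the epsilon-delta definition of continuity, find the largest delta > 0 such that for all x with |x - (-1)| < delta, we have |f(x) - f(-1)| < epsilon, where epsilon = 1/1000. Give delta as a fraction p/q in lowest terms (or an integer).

We compute f(-1) = 2*(-1) + 3 = 1.
|f(x) - f(-1)| = |2x + 3 - (1)| = |2(x - (-1))| = 2|x - (-1)|.
We need 2|x - (-1)| < 1/1000, i.e. |x - (-1)| < 1/1000 / 2 = 1/2000.
So any delta <= 1/2000 works. Conversely, if delta > 1/2000, then x = -1 + 1/2000 satisfies |x - (-1)| = 1/2000 < delta but |f(x) - f(-1)| = 2 * 1/2000 = 1/1000, which is not < 1/1000; so no larger delta works.
Hence the largest such delta is 1/2000.

1/2000


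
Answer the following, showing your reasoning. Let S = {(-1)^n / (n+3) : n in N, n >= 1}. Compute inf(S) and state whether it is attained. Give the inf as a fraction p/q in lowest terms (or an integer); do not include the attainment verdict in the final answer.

Analysis:
- Values: -1/4, 1/5, -1/6, 1/7, -1/8, ...
- Positive terms (even n): 1/(2+3), 1/(4+3), ... decreasing -> max = 1/5 (n=2).
- Negative terms (odd n): -1/(1+3), -1/(3+3), ... increasing -> min = -1/4 (n=1).
- So sup = 1/5 (attained at n=2); inf = -1/4 (attained at n=1).
Conclusion: inf(S) = -1/4, attained in S.

-1/4


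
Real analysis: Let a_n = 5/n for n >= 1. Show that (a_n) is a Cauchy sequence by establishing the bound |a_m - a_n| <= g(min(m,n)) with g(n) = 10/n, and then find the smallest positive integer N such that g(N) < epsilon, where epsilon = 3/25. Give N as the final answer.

For any m, n >= 1, by the triangle inequality:
|a_m - a_n| = |5/m - 5/n| <= 5*1/m + 5*1/n <= 10/min(m,n).
So g(n) = 10/n bounds the Cauchy difference. Since g(n) -> 0, (a_n) is Cauchy.
Now solve g(N) < 3/25: 10/N < 3/25 <=> N > 10 / (3/25) = 250/3.
The smallest integer strictly greater than 250/3 is N = 84.
Check: g(84) = 10/84 = 5/42 < 3/25; g(83) = 10/83 >= 3/25. So N = 84.

84


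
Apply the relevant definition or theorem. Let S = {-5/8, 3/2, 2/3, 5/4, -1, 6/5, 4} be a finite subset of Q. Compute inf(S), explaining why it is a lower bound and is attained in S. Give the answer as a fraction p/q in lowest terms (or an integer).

S is finite, so inf(S) = min(S).
Sorted increasing:
-1, -5/8, 2/3, 6/5, 5/4, 3/2, 4
The extremum is -1.
For every x in S, x >= -1. And -1 is in S, so it is attained.
Therefore inf(S) = -1.

-1


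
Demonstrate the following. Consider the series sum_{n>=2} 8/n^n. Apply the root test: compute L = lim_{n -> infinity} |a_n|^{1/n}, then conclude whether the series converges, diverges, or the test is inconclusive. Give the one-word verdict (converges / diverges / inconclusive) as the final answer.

Let a_n denote the general term. Form |a_n|^(1/n) and simplify:
|a_n|^(1/n) = 2^(3/n)/n
Take the limit as n -> infinity: L = 0.
Since L = 0 < 1, the root test implies convergence.

converges


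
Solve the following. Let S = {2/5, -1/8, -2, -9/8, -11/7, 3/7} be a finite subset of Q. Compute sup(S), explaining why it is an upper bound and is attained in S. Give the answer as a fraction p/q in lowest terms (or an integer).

S is finite, so sup(S) = max(S).
Sorted decreasing:
3/7, 2/5, -1/8, -9/8, -11/7, -2
The extremum is 3/7.
For every x in S, x <= 3/7. And 3/7 is in S, so it is attained.
Therefore sup(S) = 3/7.

3/7


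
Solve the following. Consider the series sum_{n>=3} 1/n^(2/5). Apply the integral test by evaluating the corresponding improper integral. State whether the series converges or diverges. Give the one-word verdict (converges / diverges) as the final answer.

Let f(x) = x^(-2/5). Then f is positive, continuous, and decreasing on [3, infinity), so the integral test applies.
Compute the improper integral int_{3}^infinity f(x) dx:
  antiderivative F(x) = 5*x^(3/5)/3.
  As x -> infinity, F(x) -> infinity (since p = 2/5 < 1).
  So the integral diverges. By the integral test, the series diverges.

diverges


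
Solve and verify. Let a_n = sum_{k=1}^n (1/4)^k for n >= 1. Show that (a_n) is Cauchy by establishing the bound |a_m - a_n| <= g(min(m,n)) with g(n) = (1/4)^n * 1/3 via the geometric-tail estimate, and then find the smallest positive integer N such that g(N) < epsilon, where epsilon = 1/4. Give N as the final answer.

For m > n >= 1: |a_m - a_n| = sum_{k=n+1}^m (1/4)^k < sum_{k=n+1}^infinity (1/4)^k = (1/4)^(n+1) / (1 - 1/4) = (1/4)^n * (1/4) * (4/3) = (1/4)^n * 1/3.
So g(n) = (1/4)^n / 3. Since g(n) -> 0, (a_n) is Cauchy.
Now solve g(N) < 1/4: (1/4)^N / 3 < 1/4 <=> 4^N > 1 / (3 * 1/4) = 4/3.
Check powers of 4: 4^0 = 1 <= 4/3, 4^1 = 4 > 4/3.
So the smallest such N is 1. Check: g(1) = 1/(3 * 4) = 1/12 < 1/4.

1


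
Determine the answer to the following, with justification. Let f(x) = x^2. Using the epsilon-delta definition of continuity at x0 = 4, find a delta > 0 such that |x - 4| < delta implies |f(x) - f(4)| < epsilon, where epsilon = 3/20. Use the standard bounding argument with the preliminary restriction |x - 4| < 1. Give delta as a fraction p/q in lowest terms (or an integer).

Factor: |x^2 - (4)^2| = |x - 4| * |x + 4|.
Impose |x - 4| < 1 first. Then |x + 4| = |(x - 4) + 2*(4)| <= |x - 4| + 2*|4| < 1 + 8 = 9.
So |x^2 - (4)^2| < delta * 9.
We need delta * 9 <= 3/20, i.e. delta <= 3/20/9 = 1/60.
Since 1/60 < 1, this is tighter than 1; take delta = 1/60.
So delta = 1/60 works.

1/60


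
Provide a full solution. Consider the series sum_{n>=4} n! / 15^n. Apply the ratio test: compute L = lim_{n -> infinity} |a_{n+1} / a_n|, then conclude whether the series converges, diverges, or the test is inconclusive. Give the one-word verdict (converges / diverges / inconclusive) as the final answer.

Let a_n denote the general term. Form the ratio a_{n+1}/a_n and simplify:
a_{n+1}/a_n = n/15 + 1/15
Take the limit as n -> infinity: L = infinity.
Since L = infinity > 1 (or L = infinity), the ratio test implies the series diverges.

diverges


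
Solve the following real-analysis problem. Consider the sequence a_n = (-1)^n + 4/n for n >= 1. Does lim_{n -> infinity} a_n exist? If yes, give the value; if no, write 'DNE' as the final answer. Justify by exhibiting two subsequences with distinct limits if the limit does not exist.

Examine the behaviour of a_n along subsequences.
a_{2k} = 1 + 4/(2k) -> 1. a_{2k+1} = -1 + 4/(2k+1) -> -1.
Since these two subsequential limits are 1 and -1, distinct, the full sequence cannot converge (a convergent sequence has all subsequences tending to the same limit). So lim a_n does not exist.

DNE


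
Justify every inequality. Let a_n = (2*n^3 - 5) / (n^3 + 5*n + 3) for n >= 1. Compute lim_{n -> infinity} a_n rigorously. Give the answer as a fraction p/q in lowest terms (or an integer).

Divide numerator and denominator by n^3, the highest power:
numerator / n^3 = 2 - 5/n^3
denominator / n^3 = 1 + 5/n^2 + 3/n^3
As n -> infinity, all terms of the form c/n^k (k >= 1) tend to 0.
So numerator / n^3 -> 2 and denominator / n^3 -> 1.
Therefore lim a_n = 2.

2


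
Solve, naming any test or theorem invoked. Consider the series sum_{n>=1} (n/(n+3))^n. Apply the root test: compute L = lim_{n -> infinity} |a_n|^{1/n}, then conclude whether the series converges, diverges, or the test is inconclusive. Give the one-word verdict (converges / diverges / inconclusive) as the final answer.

Let a_n denote the general term. Form |a_n|^(1/n) and simplify:
|a_n|^(1/n) = n/(n + 3)
Take the limit as n -> infinity: L = 1.
Since L = 1, the root test is inconclusive. (In fact a_n = (n/(n+3))^n -> e^(-3) != 0, so the nth-term test shows divergence; but the root test itself gives no conclusion.)

inconclusive


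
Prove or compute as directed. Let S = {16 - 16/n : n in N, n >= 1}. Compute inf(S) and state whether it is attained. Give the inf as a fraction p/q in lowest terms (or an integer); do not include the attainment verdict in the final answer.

Analysis:
- Values: 0, 8, 32/3, 12, ... strictly increasing.
- Minimum is 0 (n=1); inf = 0 (attained).
- 16 - 16/n -> 16 from below; sup = 16, not attained.
Conclusion: inf(S) = 0, attained in S.

0


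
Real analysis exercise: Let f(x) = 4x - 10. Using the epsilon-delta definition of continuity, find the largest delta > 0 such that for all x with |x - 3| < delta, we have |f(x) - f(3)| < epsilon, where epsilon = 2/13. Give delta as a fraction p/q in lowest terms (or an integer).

We compute f(3) = 4*(3) - 10 = 2.
|f(x) - f(3)| = |4x - 10 - (2)| = |4(x - 3)| = 4|x - 3|.
We need 4|x - 3| < 2/13, i.e. |x - 3| < 2/13 / 4 = 1/26.
So any delta <= 1/26 works. Conversely, if delta > 1/26, then x = 3 + 1/26 satisfies |x - 3| = 1/26 < delta but |f(x) - f(3)| = 4 * 1/26 = 2/13, which is not < 2/13; so no larger delta works.
Hence the largest such delta is 1/26.

1/26


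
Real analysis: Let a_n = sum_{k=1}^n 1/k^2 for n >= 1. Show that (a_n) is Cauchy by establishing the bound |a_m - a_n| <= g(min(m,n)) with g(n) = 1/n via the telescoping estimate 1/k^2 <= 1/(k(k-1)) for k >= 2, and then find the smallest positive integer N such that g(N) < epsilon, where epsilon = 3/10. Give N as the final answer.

For m > n >= 1: |a_m - a_n| = sum_{k=n+1}^m 1/k^2.
Use 1/k^2 <= 1/(k(k-1)) = 1/(k-1) - 1/k for k >= 2:
sum_{k=n+1}^m 1/k^2 <= sum_{k=n+1}^m (1/(k-1) - 1/k) = 1/n - 1/m <= 1/n.
By symmetry the same bound holds with n,m swapped, so |a_m - a_n| <= 1/min(m,n) = g(min(m,n)). Since g(n) -> 0, (a_n) is Cauchy.
Now solve g(N) < 3/10: 1/N < 3/10 <=> N > 1/(3/10) = 10/3.
The smallest integer strictly greater than 10/3 is N = 4.
Check: g(4) = 1/4 < 3/10; g(3) = 1/3 >= 3/10. So N = 4.

4


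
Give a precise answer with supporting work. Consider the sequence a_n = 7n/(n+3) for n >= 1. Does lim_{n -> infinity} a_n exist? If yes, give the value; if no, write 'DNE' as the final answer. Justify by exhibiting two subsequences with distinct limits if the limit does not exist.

Examine the behaviour of a_n along subsequences.
Even-n subsequence a_{2k} = 7(2k)/(2k+3) -> 7. Odd-n subsequence a_{2k+1} = 7(2k+1)/(2k+4) -> 7. Both tend to 7, which suggests the limit is 7; verify directly.
|a_n - 7| = |7n - 7(n+3)| / (n+3) = 21/(n+3) < 21/n for every n >= 1.
Given epsilon > 0, choose a positive integer N > 21/epsilon. Then for all n >= N, |a_n - 7| < 21/n <= 21/N < epsilon.
So by the definition of the limit, lim a_n exists and equals 7.

7


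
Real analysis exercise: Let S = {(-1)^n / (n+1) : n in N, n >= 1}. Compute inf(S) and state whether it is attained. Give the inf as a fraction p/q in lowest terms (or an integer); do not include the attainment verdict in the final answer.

Analysis:
- Values: -1/2, 1/3, -1/4, 1/5, -1/6, ...
- Positive terms (even n): 1/(2+1), 1/(4+1), ... decreasing -> max = 1/3 (n=2).
- Negative terms (odd n): -1/(1+1), -1/(3+1), ... increasing -> min = -1/2 (n=1).
- So sup = 1/3 (attained at n=2); inf = -1/2 (attained at n=1).
Conclusion: inf(S) = -1/2, attained in S.

-1/2


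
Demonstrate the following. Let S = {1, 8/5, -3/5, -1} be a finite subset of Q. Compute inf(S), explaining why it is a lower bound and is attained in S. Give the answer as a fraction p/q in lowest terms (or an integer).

S is finite, so inf(S) = min(S).
Sorted increasing:
-1, -3/5, 1, 8/5
The extremum is -1.
For every x in S, x >= -1. And -1 is in S, so it is attained.
Therefore inf(S) = -1.

-1


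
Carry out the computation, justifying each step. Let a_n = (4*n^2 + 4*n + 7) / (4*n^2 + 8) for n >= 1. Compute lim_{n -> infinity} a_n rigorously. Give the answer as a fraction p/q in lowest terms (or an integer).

Divide numerator and denominator by n^2, the highest power:
numerator / n^2 = 4 + 4/n + 7/n^2
denominator / n^2 = 4 + 8/n^2
As n -> infinity, all terms of the form c/n^k (k >= 1) tend to 0.
So numerator / n^2 -> 4 and denominator / n^2 -> 4.
Therefore lim a_n = 1.

1


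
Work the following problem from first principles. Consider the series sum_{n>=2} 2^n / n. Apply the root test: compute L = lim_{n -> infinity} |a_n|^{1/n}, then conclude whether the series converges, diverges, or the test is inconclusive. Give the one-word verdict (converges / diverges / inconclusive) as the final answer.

Let a_n denote the general term. Form |a_n|^(1/n) and simplify:
|a_n|^(1/n) = 2/n^(1/n)
Take the limit as n -> infinity: L = 2.
Since L = 2 > 1, the root test implies divergence.

diverges


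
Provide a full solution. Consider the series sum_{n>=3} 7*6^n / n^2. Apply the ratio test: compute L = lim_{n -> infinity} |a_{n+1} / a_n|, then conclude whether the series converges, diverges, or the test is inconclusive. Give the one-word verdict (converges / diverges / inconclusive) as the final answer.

Let a_n denote the general term. Form the ratio a_{n+1}/a_n and simplify:
a_{n+1}/a_n = 6*n^2/(n + 1)^2
Take the limit as n -> infinity: L = 6.
Since L = 6 > 1 (or L = infinity), the ratio test implies the series diverges.

diverges


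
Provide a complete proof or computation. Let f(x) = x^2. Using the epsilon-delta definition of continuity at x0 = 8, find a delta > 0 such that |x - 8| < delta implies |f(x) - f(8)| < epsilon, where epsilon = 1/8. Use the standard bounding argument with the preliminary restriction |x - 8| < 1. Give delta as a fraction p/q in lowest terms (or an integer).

Factor: |x^2 - (8)^2| = |x - 8| * |x + 8|.
Impose |x - 8| < 1 first. Then |x + 8| = |(x - 8) + 2*(8)| <= |x - 8| + 2*|8| < 1 + 16 = 17.
So |x^2 - (8)^2| < delta * 17.
We need delta * 17 <= 1/8, i.e. delta <= 1/8/17 = 1/136.
Since 1/136 < 1, this is tighter than 1; take delta = 1/136.
So delta = 1/136 works.

1/136


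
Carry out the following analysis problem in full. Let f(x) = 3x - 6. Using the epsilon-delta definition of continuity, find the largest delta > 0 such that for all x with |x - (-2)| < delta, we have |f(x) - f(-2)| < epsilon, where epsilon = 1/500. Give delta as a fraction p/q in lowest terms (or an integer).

We compute f(-2) = 3*(-2) - 6 = -12.
|f(x) - f(-2)| = |3x - 6 - (-12)| = |3(x - (-2))| = 3|x - (-2)|.
We need 3|x - (-2)| < 1/500, i.e. |x - (-2)| < 1/500 / 3 = 1/1500.
So any delta <= 1/1500 works. Conversely, if delta > 1/1500, then x = -2 + 1/1500 satisfies |x - (-2)| = 1/1500 < delta but |f(x) - f(-2)| = 3 * 1/1500 = 1/500, which is not < 1/500; so no larger delta works.
Hence the largest such delta is 1/1500.

1/1500


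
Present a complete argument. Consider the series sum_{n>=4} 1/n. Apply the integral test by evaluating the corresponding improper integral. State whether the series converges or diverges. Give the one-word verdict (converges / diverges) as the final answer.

Let f(x) = 1/x. Then f is positive, continuous, and decreasing on [4, infinity), so the integral test applies.
Compute the improper integral int_{4}^infinity f(x) dx:
  antiderivative F(x) = log(x).
  As x -> infinity, log(x) -> infinity.
  So int = infinity - log(4) = infinity. By the integral test, the series diverges.

diverges


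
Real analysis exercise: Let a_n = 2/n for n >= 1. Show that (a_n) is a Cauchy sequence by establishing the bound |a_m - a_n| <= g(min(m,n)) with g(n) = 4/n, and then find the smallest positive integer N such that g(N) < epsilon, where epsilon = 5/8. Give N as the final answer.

For any m, n >= 1, by the triangle inequality:
|a_m - a_n| = |2/m - 2/n| <= 2*1/m + 2*1/n <= 4/min(m,n).
So g(n) = 4/n bounds the Cauchy difference. Since g(n) -> 0, (a_n) is Cauchy.
Now solve g(N) < 5/8: 4/N < 5/8 <=> N > 4 / (5/8) = 32/5.
The smallest integer strictly greater than 32/5 is N = 7.
Check: g(7) = 4/7 = 4/7 < 5/8; g(6) = 2/3 >= 5/8. So N = 7.

7


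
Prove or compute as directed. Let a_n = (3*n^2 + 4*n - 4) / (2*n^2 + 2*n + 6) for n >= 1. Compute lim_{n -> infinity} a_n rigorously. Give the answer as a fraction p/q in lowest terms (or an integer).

Divide numerator and denominator by n^2, the highest power:
numerator / n^2 = 3 + 4/n - 4/n^2
denominator / n^2 = 2 + 2/n + 6/n^2
As n -> infinity, all terms of the form c/n^k (k >= 1) tend to 0.
So numerator / n^2 -> 3 and denominator / n^2 -> 2.
Therefore lim a_n = 3/2.

3/2


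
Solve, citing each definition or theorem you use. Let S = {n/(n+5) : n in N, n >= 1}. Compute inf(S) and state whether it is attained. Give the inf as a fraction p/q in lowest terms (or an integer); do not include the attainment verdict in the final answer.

Analysis:
- Values: 1/6, 2/7, 3/8, 4/9, ... strictly increasing.
- Minimum is 1/6 (n=1); inf = 1/6 (attained).
- n/(n+5) = 1 - 5/(n+5) -> 1 from below as n -> infinity, and never equals 1.
- So sup = 1 (not attained).
Conclusion: inf(S) = 1/6, attained in S.

1/6


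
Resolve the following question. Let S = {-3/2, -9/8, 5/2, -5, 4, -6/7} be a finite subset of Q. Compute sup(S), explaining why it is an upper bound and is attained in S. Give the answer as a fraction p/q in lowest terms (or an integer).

S is finite, so sup(S) = max(S).
Sorted decreasing:
4, 5/2, -6/7, -9/8, -3/2, -5
The extremum is 4.
For every x in S, x <= 4. And 4 is in S, so it is attained.
Therefore sup(S) = 4.

4


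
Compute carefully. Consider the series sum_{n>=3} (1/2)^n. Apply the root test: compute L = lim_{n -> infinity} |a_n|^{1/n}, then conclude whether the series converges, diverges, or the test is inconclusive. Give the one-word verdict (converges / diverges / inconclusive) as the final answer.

Let a_n denote the general term. Form |a_n|^(1/n) and simplify:
|a_n|^(1/n) = 1/2
Take the limit as n -> infinity: L = 1/2.
Since L = 1/2 < 1, the root test implies convergence.

converges


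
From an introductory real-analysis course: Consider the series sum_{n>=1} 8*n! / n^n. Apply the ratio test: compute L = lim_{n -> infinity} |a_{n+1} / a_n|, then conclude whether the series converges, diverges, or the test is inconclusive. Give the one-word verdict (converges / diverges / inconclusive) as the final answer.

Let a_n denote the general term. Form the ratio a_{n+1}/a_n and simplify:
a_{n+1}/a_n = (n/(n + 1))^n
Take the limit as n -> infinity: L = exp(-1).
Since L = exp(-1) < 1, the ratio test implies the series converges.

converges


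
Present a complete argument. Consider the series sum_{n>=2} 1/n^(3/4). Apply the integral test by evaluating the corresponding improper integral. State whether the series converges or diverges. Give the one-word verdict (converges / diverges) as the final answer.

Let f(x) = x^(-3/4). Then f is positive, continuous, and decreasing on [2, infinity), so the integral test applies.
Compute the improper integral int_{2}^infinity f(x) dx:
  antiderivative F(x) = 4*x^(1/4).
  As x -> infinity, F(x) -> infinity (since p = 3/4 < 1).
  So the integral diverges. By the integral test, the series diverges.

diverges


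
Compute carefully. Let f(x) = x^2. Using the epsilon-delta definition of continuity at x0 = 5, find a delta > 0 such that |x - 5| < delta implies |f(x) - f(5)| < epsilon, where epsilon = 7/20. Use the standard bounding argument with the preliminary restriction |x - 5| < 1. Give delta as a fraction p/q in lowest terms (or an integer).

Factor: |x^2 - (5)^2| = |x - 5| * |x + 5|.
Impose |x - 5| < 1 first. Then |x + 5| = |(x - 5) + 2*(5)| <= |x - 5| + 2*|5| < 1 + 10 = 11.
So |x^2 - (5)^2| < delta * 11.
We need delta * 11 <= 7/20, i.e. delta <= 7/20/11 = 7/220.
Since 7/220 < 1, this is tighter than 1; take delta = 7/220.
So delta = 7/220 works.

7/220


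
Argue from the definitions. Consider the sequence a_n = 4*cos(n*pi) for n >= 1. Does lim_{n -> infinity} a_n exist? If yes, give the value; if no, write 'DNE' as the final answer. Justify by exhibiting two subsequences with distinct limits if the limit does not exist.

Examine the behaviour of a_n along subsequences.
cos(n*pi) = (-1)^n, so a_n = 4*(-1)^n. a_{2k} = 4 -> 4. a_{2k+1} = -4 -> -4.
Since these two subsequential limits are 4 and -4, distinct, the full sequence cannot converge (a convergent sequence has all subsequences tending to the same limit). So lim a_n does not exist.

DNE


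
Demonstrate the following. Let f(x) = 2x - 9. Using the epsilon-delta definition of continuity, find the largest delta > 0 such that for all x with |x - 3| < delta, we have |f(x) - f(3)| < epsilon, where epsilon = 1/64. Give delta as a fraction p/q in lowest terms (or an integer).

We compute f(3) = 2*(3) - 9 = -3.
|f(x) - f(3)| = |2x - 9 - (-3)| = |2(x - 3)| = 2|x - 3|.
We need 2|x - 3| < 1/64, i.e. |x - 3| < 1/64 / 2 = 1/128.
So any delta <= 1/128 works. Conversely, if delta > 1/128, then x = 3 + 1/128 satisfies |x - 3| = 1/128 < delta but |f(x) - f(3)| = 2 * 1/128 = 1/64, which is not < 1/64; so no larger delta works.
Hence the largest such delta is 1/128.

1/128


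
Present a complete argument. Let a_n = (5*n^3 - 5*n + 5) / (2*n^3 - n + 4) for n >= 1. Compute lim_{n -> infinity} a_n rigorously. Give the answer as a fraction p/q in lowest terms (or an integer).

Divide numerator and denominator by n^3, the highest power:
numerator / n^3 = 5 - 5/n^2 + 5/n^3
denominator / n^3 = 2 - 1/n^2 + 4/n^3
As n -> infinity, all terms of the form c/n^k (k >= 1) tend to 0.
So numerator / n^3 -> 5 and denominator / n^3 -> 2.
Therefore lim a_n = 5/2.

5/2


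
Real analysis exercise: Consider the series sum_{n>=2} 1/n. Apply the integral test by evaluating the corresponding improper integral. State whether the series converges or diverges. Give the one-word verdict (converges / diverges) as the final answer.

Let f(x) = 1/x. Then f is positive, continuous, and decreasing on [2, infinity), so the integral test applies.
Compute the improper integral int_{2}^infinity f(x) dx:
  antiderivative F(x) = log(x).
  As x -> infinity, log(x) -> infinity.
  So int = infinity - log(2) = infinity. By the integral test, the series diverges.

diverges


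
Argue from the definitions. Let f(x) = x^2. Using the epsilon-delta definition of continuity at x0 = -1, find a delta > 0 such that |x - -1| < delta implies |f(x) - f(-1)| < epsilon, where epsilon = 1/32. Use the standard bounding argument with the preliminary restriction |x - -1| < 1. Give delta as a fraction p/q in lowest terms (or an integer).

Factor: |x^2 - (-1)^2| = |x - -1| * |x + -1|.
Impose |x - -1| < 1 first. Then |x + -1| = |(x - -1) + 2*(-1)| <= |x - -1| + 2*|-1| < 1 + 2 = 3.
So |x^2 - (-1)^2| < delta * 3.
We need delta * 3 <= 1/32, i.e. delta <= 1/32/3 = 1/96.
Since 1/96 < 1, this is tighter than 1; take delta = 1/96.
So delta = 1/96 works.

1/96


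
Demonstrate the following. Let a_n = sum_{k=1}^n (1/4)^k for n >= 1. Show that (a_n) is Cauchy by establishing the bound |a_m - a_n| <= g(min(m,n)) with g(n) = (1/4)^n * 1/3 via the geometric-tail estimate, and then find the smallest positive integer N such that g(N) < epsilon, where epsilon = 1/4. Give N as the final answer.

For m > n >= 1: |a_m - a_n| = sum_{k=n+1}^m (1/4)^k < sum_{k=n+1}^infinity (1/4)^k = (1/4)^(n+1) / (1 - 1/4) = (1/4)^n * (1/4) * (4/3) = (1/4)^n * 1/3.
So g(n) = (1/4)^n / 3. Since g(n) -> 0, (a_n) is Cauchy.
Now solve g(N) < 1/4: (1/4)^N / 3 < 1/4 <=> 4^N > 1 / (3 * 1/4) = 4/3.
Check powers of 4: 4^0 = 1 <= 4/3, 4^1 = 4 > 4/3.
So the smallest such N is 1. Check: g(1) = 1/(3 * 4) = 1/12 < 1/4.

1


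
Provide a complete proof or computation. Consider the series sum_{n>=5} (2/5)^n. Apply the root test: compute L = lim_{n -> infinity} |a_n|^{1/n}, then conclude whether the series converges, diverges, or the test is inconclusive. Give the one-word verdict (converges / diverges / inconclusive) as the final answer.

Let a_n denote the general term. Form |a_n|^(1/n) and simplify:
|a_n|^(1/n) = 2/5
Take the limit as n -> infinity: L = 2/5.
Since L = 2/5 < 1, the root test implies convergence.

converges


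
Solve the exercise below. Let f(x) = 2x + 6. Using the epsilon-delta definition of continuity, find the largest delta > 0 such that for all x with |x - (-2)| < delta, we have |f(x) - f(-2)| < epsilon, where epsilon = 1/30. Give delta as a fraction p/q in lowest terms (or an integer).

We compute f(-2) = 2*(-2) + 6 = 2.
|f(x) - f(-2)| = |2x + 6 - (2)| = |2(x - (-2))| = 2|x - (-2)|.
We need 2|x - (-2)| < 1/30, i.e. |x - (-2)| < 1/30 / 2 = 1/60.
So any delta <= 1/60 works. Conversely, if delta > 1/60, then x = -2 + 1/60 satisfies |x - (-2)| = 1/60 < delta but |f(x) - f(-2)| = 2 * 1/60 = 1/30, which is not < 1/30; so no larger delta works.
Hence the largest such delta is 1/60.

1/60


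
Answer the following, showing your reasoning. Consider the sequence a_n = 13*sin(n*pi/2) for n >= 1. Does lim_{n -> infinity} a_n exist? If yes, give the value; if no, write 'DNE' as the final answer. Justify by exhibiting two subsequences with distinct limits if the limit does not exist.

Examine the behaviour of a_n along subsequences.
a_{4k+1} = 13*sin(pi/2 + 2k*pi) = 13 -> 13. a_{4k+3} = 13*sin(3pi/2 + 2k*pi) = -13 -> -13.
Since these two subsequential limits are 13 and -13, distinct, the full sequence cannot converge (a convergent sequence has all subsequences tending to the same limit). So lim a_n does not exist.

DNE


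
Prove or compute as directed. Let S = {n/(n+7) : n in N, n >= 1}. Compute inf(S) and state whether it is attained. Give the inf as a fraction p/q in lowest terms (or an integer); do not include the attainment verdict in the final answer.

Analysis:
- Values: 1/8, 2/9, 3/10, 4/11, ... strictly increasing.
- Minimum is 1/8 (n=1); inf = 1/8 (attained).
- n/(n+7) = 1 - 7/(n+7) -> 1 from below as n -> infinity, and never equals 1.
- So sup = 1 (not attained).
Conclusion: inf(S) = 1/8, attained in S.

1/8


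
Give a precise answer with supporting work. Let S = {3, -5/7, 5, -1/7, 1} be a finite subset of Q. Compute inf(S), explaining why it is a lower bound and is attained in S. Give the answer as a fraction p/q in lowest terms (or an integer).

S is finite, so inf(S) = min(S).
Sorted increasing:
-5/7, -1/7, 1, 3, 5
The extremum is -5/7.
For every x in S, x >= -5/7. And -5/7 is in S, so it is attained.
Therefore inf(S) = -5/7.

-5/7


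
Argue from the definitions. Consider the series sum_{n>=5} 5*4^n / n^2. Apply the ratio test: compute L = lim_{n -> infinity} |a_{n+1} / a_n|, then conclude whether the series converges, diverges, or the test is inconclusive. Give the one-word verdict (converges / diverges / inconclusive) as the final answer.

Let a_n denote the general term. Form the ratio a_{n+1}/a_n and simplify:
a_{n+1}/a_n = 4*n^2/(n + 1)^2
Take the limit as n -> infinity: L = 4.
Since L = 4 > 1 (or L = infinity), the ratio test implies the series diverges.

diverges


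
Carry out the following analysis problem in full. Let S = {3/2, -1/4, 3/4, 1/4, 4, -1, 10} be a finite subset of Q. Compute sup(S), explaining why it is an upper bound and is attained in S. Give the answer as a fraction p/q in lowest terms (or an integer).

S is finite, so sup(S) = max(S).
Sorted decreasing:
10, 4, 3/2, 3/4, 1/4, -1/4, -1
The extremum is 10.
For every x in S, x <= 10. And 10 is in S, so it is attained.
Therefore sup(S) = 10.

10


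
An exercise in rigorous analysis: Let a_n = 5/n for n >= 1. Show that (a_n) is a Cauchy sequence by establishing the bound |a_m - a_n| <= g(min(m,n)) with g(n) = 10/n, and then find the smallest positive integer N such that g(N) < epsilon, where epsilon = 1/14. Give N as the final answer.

For any m, n >= 1, by the triangle inequality:
|a_m - a_n| = |5/m - 5/n| <= 5*1/m + 5*1/n <= 10/min(m,n).
So g(n) = 10/n bounds the Cauchy difference. Since g(n) -> 0, (a_n) is Cauchy.
Now solve g(N) < 1/14: 10/N < 1/14 <=> N > 10 / (1/14) = 140.
The smallest integer strictly greater than 140 is N = 141.
Check: g(141) = 10/141 = 10/141 < 1/14; g(140) = 1/14 >= 1/14. So N = 141.

141
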